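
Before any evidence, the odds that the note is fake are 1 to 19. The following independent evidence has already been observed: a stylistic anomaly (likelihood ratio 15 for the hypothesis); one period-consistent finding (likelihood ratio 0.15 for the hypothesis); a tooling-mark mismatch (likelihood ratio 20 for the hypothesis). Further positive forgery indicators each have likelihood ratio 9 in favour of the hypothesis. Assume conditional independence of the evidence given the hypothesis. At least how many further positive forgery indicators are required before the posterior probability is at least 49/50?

2

Prior odds = 1/19.
Combined Bayes factor of the evidence already in hand = 15 × 0.15 × 20 = 45.
Odds after that evidence = (1/19) × 45 = 45/19.
Target odds = 0.98/0.02 = 49.
Need 9ⁿ ≥ 49 ÷ (45/19) = 931/45.
9¹ = 9 falls short of 931/45 but 9² = 81 reaches it, so n = 2.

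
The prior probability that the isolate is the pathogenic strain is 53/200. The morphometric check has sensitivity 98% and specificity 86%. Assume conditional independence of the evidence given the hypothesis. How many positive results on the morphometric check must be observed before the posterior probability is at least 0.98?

3

Prior odds: 0.265 ÷ 0.735 = 53/147.
False-positive rate = 1 − 0.86 = 0.14; likelihood ratio of a positive = 0.98/0.14 = 7.
Target odds: 0.98 ÷ 0.02 = 49.
Require 7ⁿ ≥ 49 ÷ (53/147) = 7203/53.
7² = 49 falls short of 7203/53 but 7³ = 343 reaches it, so n = 3.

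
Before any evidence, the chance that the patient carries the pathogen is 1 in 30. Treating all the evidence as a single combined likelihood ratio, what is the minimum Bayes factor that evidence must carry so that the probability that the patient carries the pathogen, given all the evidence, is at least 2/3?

Prior odds = (1/30)/(29/30) = 1/29.
Target odds = (2/3)/(1/3) = 2.
Required Bayes factor = 2 ÷ (1/29) = 58.

58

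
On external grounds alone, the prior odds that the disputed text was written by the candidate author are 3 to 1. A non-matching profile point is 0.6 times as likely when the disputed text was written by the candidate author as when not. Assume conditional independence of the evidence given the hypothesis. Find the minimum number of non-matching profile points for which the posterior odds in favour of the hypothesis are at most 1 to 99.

Prior odds = 3.
Likelihood ratio per non-matching profile point = 0.6.
Target odds = 1/99.
Require 0.6ⁿ ≤ 1/99 ÷ 3 = 1/297.
0.6¹¹ = 177147/48828125 is still above 1/297 but 0.6¹² = 531441/244140625 is at or below it, so n = 12.

12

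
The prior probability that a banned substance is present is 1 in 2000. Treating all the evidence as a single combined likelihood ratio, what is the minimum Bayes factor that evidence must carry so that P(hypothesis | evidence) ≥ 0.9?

Prior odds = 0.0005/0.9995 = 1/1999.
Target odds = 0.9/0.1 = 9.
Required Bayes factor = 9 ÷ (1/1999) = 17991.

17991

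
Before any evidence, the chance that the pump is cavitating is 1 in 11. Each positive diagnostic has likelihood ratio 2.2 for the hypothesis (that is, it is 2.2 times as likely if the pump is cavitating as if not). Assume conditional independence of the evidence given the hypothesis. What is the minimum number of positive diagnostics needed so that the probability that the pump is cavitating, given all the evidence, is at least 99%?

Prior odds: (1/11) ÷ (10/11) = 0.1.
Likelihood ratio per positive diagnostic = 2.2.
Target posterior odds = 0.99/0.01 = 99.
Require 2.2ⁿ ≥ 99 ÷ 0.1 = 990.
2.2⁸ = 214358881/390625 falls short of 990 but 2.2⁹ ≈1207.27 reaches it, so n = 9.

9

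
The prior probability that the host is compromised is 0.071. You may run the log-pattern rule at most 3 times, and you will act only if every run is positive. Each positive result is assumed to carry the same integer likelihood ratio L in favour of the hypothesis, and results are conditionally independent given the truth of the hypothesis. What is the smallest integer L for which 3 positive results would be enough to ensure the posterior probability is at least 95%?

7

Prior odds = 0.071/0.929 = 71/929.
Target odds = 0.95/0.05 = 19.
Need L³ ≥ 19 ÷ (71/929) = 17651/71.
6³ = 216 < 17651/71 ≤ 343 = 7³, so L = 7.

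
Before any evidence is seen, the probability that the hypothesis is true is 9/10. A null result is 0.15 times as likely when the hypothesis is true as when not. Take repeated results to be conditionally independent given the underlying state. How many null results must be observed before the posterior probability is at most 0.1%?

5

Prior odds = 0.9/0.1 = 9.
Likelihood ratio per null result = 0.15.
Target posterior odds = 0.001/0.999 = 1/999.
Require 0.15ⁿ ≤ 1/999 ÷ 9 = 1/8991.
0.15⁴ = 81/160000 is still above 1/8991 but 0.15⁵ = 243/3200000 is at or below it, so n = 5.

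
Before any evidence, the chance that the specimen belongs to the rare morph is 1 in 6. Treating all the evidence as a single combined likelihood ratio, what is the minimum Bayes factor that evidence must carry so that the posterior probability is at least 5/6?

Prior odds = (1/6)/(5/6) = 0.2.
Target odds = (5/6)/(1/6) = 5.
Required Bayes factor = 5 ÷ 0.2 = 25.

25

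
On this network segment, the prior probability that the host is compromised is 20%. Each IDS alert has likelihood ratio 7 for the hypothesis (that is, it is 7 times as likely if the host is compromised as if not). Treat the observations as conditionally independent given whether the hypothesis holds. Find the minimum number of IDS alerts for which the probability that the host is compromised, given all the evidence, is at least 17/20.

Prior odds = 0.2/0.8 = 0.25.
Likelihood ratio per IDS alert = 7.
Target posterior odds = 0.85/0.15 = 17/3.
Need 0.25 × 7ⁿ ≥ 17/3, i.e. 7ⁿ ≥ 68/3.
7¹ = 7 falls short of 68/3 but 7² = 49 reaches it, so n = 2.

2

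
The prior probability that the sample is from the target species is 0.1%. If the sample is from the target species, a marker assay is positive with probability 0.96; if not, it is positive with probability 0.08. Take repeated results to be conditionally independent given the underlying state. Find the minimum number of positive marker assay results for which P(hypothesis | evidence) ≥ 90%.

Prior odds = 0.001/0.999 = 1/999.
Likelihood ratio of a positive = 0.96/0.08 = 12.
Target odds: 0.9 ÷ 0.1 = 9.
Need (1/999) × 12ⁿ ≥ 9, i.e. 12ⁿ ≥ 8991.
12³ = 1728 falls short of 8991 but 12⁴ = 20736 reaches it, so n = 4.

4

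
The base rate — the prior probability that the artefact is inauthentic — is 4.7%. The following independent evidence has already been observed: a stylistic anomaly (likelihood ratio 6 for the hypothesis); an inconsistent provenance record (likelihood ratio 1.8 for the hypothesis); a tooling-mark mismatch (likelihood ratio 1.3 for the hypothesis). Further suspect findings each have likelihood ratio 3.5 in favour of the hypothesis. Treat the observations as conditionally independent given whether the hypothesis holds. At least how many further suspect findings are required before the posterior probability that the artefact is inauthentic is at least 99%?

4

Prior odds = 0.047/0.953 = 47/953.
Combined Bayes factor of the evidence already in hand = 6 × 1.8 × 1.3 = 14.04.
Odds after that evidence = (47/953) × 14.04 = 16497/23825.
Target odds = 0.99/0.01 = 99.
Need 3.5ⁿ ≥ 99 ÷ (16497/23825) = 262075/1833.
3.5³ = 42.875 falls short of 262075/1833 but 3.5⁴ = 150.0625 reaches it, so n = 4.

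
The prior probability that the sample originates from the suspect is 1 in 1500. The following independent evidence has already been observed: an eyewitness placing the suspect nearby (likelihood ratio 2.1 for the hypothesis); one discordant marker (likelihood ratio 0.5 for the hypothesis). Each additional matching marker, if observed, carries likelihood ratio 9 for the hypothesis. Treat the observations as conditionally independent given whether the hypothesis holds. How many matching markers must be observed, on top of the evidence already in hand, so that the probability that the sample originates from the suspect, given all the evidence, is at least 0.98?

Prior odds = (1/1500)/(1499/1500) = 1/1499.
Combined Bayes factor of the evidence already in hand = 2.1 × 0.5 = 1.05.
Odds after that evidence = (1/1499) × 1.05 = 21/29980.
Target odds = 0.98/0.02 = 49.
Need 9ⁿ ≥ 49 ÷ (21/29980) = 209860/3.
9⁵ = 59049 falls short of 209860/3 but 9⁶ = 531441 reaches it, so n = 6.

6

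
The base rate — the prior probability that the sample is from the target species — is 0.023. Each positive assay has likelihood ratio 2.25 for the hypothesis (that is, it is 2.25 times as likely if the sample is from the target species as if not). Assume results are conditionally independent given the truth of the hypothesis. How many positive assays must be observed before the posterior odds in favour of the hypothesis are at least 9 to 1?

Prior odds: 0.023 ÷ 0.977 = 23/977.
Likelihood ratio per positive assay = 2.25.
Target odds = 9.
Require 2.25ⁿ ≥ 9 ÷ (23/977) = 8793/23.
2.25⁷ = 4782969/16384 falls short of 8793/23 but 2.25⁸ = 43046721/65536 reaches it, so n = 8.

8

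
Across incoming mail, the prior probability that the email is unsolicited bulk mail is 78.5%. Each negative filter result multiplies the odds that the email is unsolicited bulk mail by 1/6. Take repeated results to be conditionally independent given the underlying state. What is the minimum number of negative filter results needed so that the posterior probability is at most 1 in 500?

5

Prior odds = 0.785/0.215 = 157/43.
Likelihood ratio per negative filter result = 1/6.
Target odds: 0.002 ÷ 0.998 = 1/499.
Require (1/6)ⁿ ≤ 1/499 ÷ (157/43) = 43/78343.
(1/6)⁴ = 1/1296 is still above 43/78343 but (1/6)⁵ = 1/7776 is at or below it, so n = 5.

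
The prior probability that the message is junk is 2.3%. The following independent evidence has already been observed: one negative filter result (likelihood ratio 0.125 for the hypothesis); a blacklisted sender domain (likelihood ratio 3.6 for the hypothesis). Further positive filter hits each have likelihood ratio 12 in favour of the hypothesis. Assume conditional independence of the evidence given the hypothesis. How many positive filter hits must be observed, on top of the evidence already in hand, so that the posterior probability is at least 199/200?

4

Prior odds = 0.023/0.977 = 23/977.
Combined Bayes factor of the evidence already in hand = 0.125 × 3.6 = 0.45.
Odds after that evidence = (23/977) × 0.45 = 207/19540.
Target odds = 0.995/0.005 = 199.
Need 12ⁿ ≥ 199 ÷ (207/19540) = 3888460/207.
12³ = 1728 falls short of 3888460/207 but 12⁴ = 20736 reaches it, so n = 4.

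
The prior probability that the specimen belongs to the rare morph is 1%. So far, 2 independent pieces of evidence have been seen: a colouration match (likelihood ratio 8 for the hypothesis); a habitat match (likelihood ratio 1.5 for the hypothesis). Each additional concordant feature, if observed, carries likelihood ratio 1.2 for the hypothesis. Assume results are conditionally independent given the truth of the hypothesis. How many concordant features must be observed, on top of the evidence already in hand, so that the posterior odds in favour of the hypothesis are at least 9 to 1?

Prior odds = 0.01/0.99 = 1/99.
Combined Bayes factor of the evidence already in hand = 8 × 1.5 = 12.
Odds after that evidence = (1/99) × 12 = 4/33.
Target odds = 9.
Need 1.2ⁿ ≥ 9 ÷ (4/33) = 74.25.
1.2²³ ≈66.2474 falls short of 74.25 but 1.2²⁴ ≈79.4968 reaches it, so n = 24.

24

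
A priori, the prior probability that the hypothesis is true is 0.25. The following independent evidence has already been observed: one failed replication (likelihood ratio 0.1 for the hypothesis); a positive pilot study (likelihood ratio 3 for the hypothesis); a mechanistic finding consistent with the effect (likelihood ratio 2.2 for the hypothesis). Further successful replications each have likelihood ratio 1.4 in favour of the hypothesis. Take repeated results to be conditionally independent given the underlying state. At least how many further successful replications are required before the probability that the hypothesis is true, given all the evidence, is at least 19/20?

Prior odds = 0.25/0.75 = 1/3.
Combined Bayes factor of the evidence already in hand = 0.1 × 3 × 2.2 = 0.66.
Odds after that evidence = (1/3) × 0.66 = 0.22.
Target odds = 0.95/0.05 = 19.
Need 1.4ⁿ ≥ 19 ÷ 0.22 = 950/11.
1.4¹³ ≈79.3715 falls short of 950/11 but 1.4¹⁴ ≈111.12 reaches it, so n = 14.

14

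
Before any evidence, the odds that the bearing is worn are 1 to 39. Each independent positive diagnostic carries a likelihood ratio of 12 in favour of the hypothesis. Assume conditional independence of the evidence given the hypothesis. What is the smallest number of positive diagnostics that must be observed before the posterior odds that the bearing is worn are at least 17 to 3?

Prior odds = 1/39.
Likelihood ratio per positive diagnostic = 12.
Target odds = 17/3.
Need (1/39) × 12ⁿ ≥ 17/3, i.e. 12ⁿ ≥ 221.
12² = 144 falls short of 221 but 12³ = 1728 reaches it, so n = 3.

3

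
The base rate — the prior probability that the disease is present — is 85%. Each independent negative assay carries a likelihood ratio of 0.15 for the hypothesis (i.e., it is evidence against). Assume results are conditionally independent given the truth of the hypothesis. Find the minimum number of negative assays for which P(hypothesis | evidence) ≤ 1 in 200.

4

Prior odds: 0.85 ÷ 0.15 = 17/3.
Likelihood ratio per negative assay = 0.15.
Target odds: 0.005 ÷ 0.995 = 1/199.
Require 0.15ⁿ ≤ 1/199 ÷ (17/3) = 3/3383.
0.15³ = 0.003375 is still above 3/3383 but 0.15⁴ = 81/160000 is at or below it, so n = 4.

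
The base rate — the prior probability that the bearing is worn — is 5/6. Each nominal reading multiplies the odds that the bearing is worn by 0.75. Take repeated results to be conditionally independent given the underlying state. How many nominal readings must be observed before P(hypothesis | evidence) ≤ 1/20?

Prior odds = (5/6)/(1/6) = 5.
Likelihood ratio per nominal reading = 0.75.
Target posterior odds = 0.05/0.95 = 1/19.
Need 5 × 0.75ⁿ ≤ 1/19, i.e. 0.75ⁿ ≤ 1/95.
0.75¹⁵ ≈0.0133635 is still above 1/95 but 0.75¹⁶ ≈0.0100226 is at or below it, so n = 16.

16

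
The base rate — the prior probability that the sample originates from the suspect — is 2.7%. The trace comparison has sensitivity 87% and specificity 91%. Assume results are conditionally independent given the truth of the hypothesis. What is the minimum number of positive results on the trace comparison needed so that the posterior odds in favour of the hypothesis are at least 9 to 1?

3

Prior odds: 0.027 ÷ 0.973 = 27/973.
False-positive rate = 1 − 0.91 = 0.09; likelihood ratio of a positive = 0.87/0.09 = 29/3.
Target odds = 9.
Need (27/973) × (29/3)ⁿ ≥ 9, i.e. (29/3)ⁿ ≥ 973/3.
(29/3)² = 841/9 falls short of 973/3 but (29/3)³ = 24389/27 reaches it, so n = 3.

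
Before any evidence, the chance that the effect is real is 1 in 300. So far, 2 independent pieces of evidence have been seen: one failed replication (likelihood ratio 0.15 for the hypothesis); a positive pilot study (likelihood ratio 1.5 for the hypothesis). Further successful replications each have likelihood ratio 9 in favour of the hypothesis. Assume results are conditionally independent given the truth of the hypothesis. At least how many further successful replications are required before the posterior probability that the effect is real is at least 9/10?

Prior odds = (1/300)/(299/300) = 1/299.
Combined Bayes factor of the evidence already in hand = 0.15 × 1.5 = 0.225.
Odds after that evidence = (1/299) × 0.225 = 9/11960.
Target odds = 0.9/0.1 = 9.
Need 9ⁿ ≥ 9 ÷ (9/11960) = 11960.
9⁴ = 6561 falls short of 11960 but 9⁵ = 59049 reaches it, so n = 5.

5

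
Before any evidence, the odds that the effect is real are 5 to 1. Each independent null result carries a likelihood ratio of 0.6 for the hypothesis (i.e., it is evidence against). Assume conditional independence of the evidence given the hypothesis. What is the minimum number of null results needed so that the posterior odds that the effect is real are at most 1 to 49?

Prior odds = 5.
Likelihood ratio per null result = 0.6.
Target odds = 1/49.
Need 5 × 0.6ⁿ ≤ 1/49, i.e. 0.6ⁿ ≤ 1/245.
0.6¹⁰ = 59049/9765625 is still above 1/245 but 0.6¹¹ = 177147/48828125 is at or below it, so n = 11.

11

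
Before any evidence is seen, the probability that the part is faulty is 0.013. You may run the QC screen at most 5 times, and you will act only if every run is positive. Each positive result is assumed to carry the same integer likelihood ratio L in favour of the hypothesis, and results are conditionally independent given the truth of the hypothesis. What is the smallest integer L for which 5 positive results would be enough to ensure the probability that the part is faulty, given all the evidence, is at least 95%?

Prior odds = 0.013/0.987 = 13/987.
Target odds = 0.95/0.05 = 19.
Need L⁵ ≥ 19 ÷ (13/987) = 18753/13.
4⁵ = 1024 < 18753/13 ≤ 3125 = 5⁵, so L = 5.

5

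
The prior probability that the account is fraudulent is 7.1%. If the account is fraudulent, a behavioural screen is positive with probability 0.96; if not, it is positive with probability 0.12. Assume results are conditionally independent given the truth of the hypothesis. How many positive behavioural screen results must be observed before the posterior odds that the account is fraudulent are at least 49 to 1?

4

Prior odds = 0.071/0.929 = 71/929.
Likelihood ratio of a positive = 0.96/0.12 = 8.
Target odds = 49.
Require 8ⁿ ≥ 49 ÷ (71/929) = 45521/71.
8³ = 512 falls short of 45521/71 but 8⁴ = 4096 reaches it, so n = 4.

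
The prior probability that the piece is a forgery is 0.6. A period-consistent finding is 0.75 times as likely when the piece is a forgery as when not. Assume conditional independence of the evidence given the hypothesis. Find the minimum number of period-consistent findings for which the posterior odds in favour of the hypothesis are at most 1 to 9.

Prior odds: 0.6 ÷ 0.4 = 1.5.
Likelihood ratio per period-consistent finding = 0.75.
Target odds = 1/9.
Require 0.75ⁿ ≤ 1/9 ÷ 1.5 = 2/27.
0.75⁹ = 19683/262144 is still above 2/27 but 0.75¹⁰ = 59049/1048576 is at or below it, so n = 10.

10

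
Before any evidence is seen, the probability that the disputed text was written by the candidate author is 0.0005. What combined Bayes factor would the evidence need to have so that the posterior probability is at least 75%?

Prior odds = 0.0005/0.9995 = 1/1999.
Target odds = 0.75/0.25 = 3.
Required Bayes factor = 3 ÷ (1/1999) = 5997.

5997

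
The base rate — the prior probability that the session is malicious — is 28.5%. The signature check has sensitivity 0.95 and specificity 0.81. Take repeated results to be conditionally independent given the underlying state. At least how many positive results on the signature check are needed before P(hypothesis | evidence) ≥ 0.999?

Prior odds: 0.285 ÷ 0.715 = 57/143.
False-positive rate = 1 − 0.81 = 0.19; likelihood ratio of a positive = 0.95/0.19 = 5.
Target posterior odds = 0.999/0.001 = 999.
Require 5ⁿ ≥ 999 ÷ (57/143) = 47619/19.
5⁴ = 625 falls short of 47619/19 but 5⁵ = 3125 reaches it, so n = 5.

5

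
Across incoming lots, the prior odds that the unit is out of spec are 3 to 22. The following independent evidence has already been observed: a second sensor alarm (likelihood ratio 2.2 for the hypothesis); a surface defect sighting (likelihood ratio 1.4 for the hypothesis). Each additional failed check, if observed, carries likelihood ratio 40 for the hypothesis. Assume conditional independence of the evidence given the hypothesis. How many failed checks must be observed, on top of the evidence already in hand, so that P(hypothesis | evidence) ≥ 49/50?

Prior odds = 3/22.
Combined Bayes factor of the evidence already in hand = 2.2 × 1.4 = 3.08.
Odds after that evidence = (3/22) × 3.08 = 0.42.
Target odds = 0.98/0.02 = 49.
Need 40ⁿ ≥ 49 ÷ 0.42 = 350/3.
40¹ = 40 falls short of 350/3 but 40² = 1600 reaches it, so n = 2.

2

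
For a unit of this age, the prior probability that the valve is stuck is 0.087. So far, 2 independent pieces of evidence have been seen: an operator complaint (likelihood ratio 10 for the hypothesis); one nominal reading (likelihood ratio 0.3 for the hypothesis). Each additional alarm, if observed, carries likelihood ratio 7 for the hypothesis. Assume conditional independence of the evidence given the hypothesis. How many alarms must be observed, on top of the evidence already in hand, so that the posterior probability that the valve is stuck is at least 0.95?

Prior odds = 0.087/0.913 = 87/913.
Combined Bayes factor of the evidence already in hand = 10 × 0.3 = 3.
Odds after that evidence = (87/913) × 3 = 261/913.
Target odds = 0.95/0.05 = 19.
Need 7ⁿ ≥ 19 ÷ (261/913) = 17347/261.
7² = 49 falls short of 17347/261 but 7³ = 343 reaches it, so n = 3.

3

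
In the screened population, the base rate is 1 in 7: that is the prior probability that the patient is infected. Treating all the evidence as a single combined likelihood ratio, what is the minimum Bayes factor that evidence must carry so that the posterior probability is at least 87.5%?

Prior odds = (1/7)/(6/7) = 1/6.
Target odds = 0.875/0.125 = 7.
Required Bayes factor = 7 ÷ (1/6) = 42.

42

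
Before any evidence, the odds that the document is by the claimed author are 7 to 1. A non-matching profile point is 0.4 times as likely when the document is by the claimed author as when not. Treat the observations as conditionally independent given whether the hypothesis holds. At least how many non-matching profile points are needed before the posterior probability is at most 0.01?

Prior odds = 7.
Likelihood ratio per non-matching profile point = 0.4.
Target posterior odds = 0.01/0.99 = 1/99.
Need 7 × 0.4ⁿ ≤ 1/99, i.e. 0.4ⁿ ≤ 1/693.
0.4⁷ = 128/78125 is still above 1/693 but 0.4⁸ = 256/390625 is at or below it, so n = 8.

8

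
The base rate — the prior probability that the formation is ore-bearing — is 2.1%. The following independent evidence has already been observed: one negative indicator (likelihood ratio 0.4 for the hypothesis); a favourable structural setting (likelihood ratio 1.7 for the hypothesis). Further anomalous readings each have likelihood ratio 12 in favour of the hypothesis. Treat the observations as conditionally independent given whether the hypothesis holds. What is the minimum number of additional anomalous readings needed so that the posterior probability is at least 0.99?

Prior odds = 0.021/0.979 = 21/979.
Combined Bayes factor of the evidence already in hand = 0.4 × 1.7 = 0.68.
Odds after that evidence = (21/979) × 0.68 = 357/24475.
Target odds = 0.99/0.01 = 99.
Need 12ⁿ ≥ 99 ÷ (357/24475) = 807675/119.
12³ = 1728 falls short of 807675/119 but 12⁴ = 20736 reaches it, so n = 4.

4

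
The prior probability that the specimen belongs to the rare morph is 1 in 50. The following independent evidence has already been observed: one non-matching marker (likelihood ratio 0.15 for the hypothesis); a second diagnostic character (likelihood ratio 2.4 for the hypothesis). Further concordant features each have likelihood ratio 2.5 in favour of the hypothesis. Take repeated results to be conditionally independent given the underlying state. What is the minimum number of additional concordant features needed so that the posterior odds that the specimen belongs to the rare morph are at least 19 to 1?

Prior odds = 0.02/0.98 = 1/49.
Combined Bayes factor of the evidence already in hand = 0.15 × 2.4 = 0.36.
Odds after that evidence = (1/49) × 0.36 = 9/1225.
Target odds = 19.
Need 2.5ⁿ ≥ 19 ÷ (9/1225) = 23275/9.
2.5⁸ = 390625/256 falls short of 23275/9 but 2.5⁹ = 1953125/512 reaches it, so n = 9.

9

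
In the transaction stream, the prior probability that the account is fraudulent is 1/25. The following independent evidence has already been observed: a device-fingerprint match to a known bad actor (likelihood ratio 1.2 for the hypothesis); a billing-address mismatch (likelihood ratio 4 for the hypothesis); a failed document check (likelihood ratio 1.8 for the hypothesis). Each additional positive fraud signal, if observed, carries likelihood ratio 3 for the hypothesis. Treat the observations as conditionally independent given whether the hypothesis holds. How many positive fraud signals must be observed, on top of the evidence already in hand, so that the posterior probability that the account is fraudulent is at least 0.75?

2

Prior odds = 0.04/0.96 = 1/24.
Combined Bayes factor of the evidence already in hand = 1.2 × 4 × 1.8 = 8.64.
Odds after that evidence = (1/24) × 8.64 = 0.36.
Target odds = 0.75/0.25 = 3.
Need 3ⁿ ≥ 3 ÷ 0.36 = 25/3.
3¹ = 3 falls short of 25/3 but 3² = 9 reaches it, so n = 2.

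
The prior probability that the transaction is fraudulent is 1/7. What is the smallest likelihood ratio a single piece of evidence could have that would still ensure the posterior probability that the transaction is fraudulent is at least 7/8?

Prior odds = (1/7)/(6/7) = 1/6.
Target odds = 0.875/0.125 = 7.
Required Bayes factor = 7 ÷ (1/6) = 42.

42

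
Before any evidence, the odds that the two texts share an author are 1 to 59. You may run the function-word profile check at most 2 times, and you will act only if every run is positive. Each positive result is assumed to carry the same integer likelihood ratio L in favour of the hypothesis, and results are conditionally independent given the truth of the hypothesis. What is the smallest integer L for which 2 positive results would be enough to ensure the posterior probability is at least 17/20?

Prior odds = 1/59.
Target odds = 0.85/0.15 = 17/3.
Need L² ≥ 17/3 ÷ (1/59) = 1003/3.
18² = 324 < 1003/3 ≤ 361 = 19², so L = 19.

19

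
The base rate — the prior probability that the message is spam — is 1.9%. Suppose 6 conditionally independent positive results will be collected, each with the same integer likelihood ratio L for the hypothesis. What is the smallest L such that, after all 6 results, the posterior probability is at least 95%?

4

Prior odds = 0.019/0.981 = 19/981.
Target odds = 0.95/0.05 = 19.
Need L⁶ ≥ 19 ÷ (19/981) = 981.
3⁶ = 729 < 981 ≤ 4096 = 4⁶, so L = 4.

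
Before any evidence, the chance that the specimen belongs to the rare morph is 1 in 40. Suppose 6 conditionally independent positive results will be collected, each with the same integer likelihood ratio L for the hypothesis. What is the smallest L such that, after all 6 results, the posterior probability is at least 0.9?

3

Prior odds = 0.025/0.975 = 1/39.
Target odds = 0.9/0.1 = 9.
Need L⁶ ≥ 9 ÷ (1/39) = 351.
2⁶ = 64 < 351 ≤ 729 = 3⁶, so L = 3.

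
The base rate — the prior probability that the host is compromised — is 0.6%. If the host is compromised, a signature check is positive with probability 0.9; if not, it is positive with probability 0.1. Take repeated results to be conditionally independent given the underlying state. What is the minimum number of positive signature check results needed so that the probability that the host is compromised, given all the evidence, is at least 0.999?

6

Prior odds = 0.006/0.994 = 3/497.
Likelihood ratio of a positive = 0.9/0.1 = 9.
Target posterior odds = 0.999/0.001 = 999.
Need (3/497) × 9ⁿ ≥ 999, i.e. 9ⁿ ≥ 165501.
9⁵ = 59049 falls short of 165501 but 9⁶ = 531441 reaches it, so n = 6.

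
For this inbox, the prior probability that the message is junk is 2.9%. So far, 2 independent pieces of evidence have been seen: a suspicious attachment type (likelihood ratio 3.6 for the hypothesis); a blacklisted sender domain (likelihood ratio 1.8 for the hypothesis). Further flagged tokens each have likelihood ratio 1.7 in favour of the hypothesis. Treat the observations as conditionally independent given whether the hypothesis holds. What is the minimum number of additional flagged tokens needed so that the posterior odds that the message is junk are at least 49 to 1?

Prior odds = 0.029/0.971 = 29/971.
Combined Bayes factor of the evidence already in hand = 3.6 × 1.8 = 6.48.
Odds after that evidence = (29/971) × 6.48 = 4698/24275.
Target odds = 49.
Need 1.7ⁿ ≥ 49 ÷ (4698/24275) = 1189475/4698.
1.7¹⁰ ≈201.599 falls short of 1189475/4698 but 1.7¹¹ ≈342.719 reaches it, so n = 11.

11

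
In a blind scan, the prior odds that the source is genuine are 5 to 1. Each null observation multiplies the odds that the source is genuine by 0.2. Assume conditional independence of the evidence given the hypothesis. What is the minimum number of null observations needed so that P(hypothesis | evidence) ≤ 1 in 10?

3

Prior odds = 5.
Likelihood ratio per null observation = 0.2.
Target odds: 0.1 ÷ 0.9 = 1/9.
Need 5 × 0.2ⁿ ≤ 1/9, i.e. 0.2ⁿ ≤ 1/45.
0.2² = 0.04 is still above 1/45 but 0.2³ = 0.008 is at or below it, so n = 3.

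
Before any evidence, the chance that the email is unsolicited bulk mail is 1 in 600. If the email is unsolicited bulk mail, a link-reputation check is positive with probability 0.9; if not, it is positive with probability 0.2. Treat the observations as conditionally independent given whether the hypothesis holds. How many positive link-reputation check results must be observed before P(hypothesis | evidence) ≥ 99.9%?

Prior odds = (1/600)/(599/600) = 1/599.
Likelihood ratio of a positive = 0.9/0.2 = 4.5.
Target posterior odds = 0.999/0.001 = 999.
Require 4.5ⁿ ≥ 999 ÷ (1/599) = 598401.
4.5⁸ = 43046721/256 falls short of 598401 but 4.5⁹ = 387420489/512 reaches it, so n = 9.

9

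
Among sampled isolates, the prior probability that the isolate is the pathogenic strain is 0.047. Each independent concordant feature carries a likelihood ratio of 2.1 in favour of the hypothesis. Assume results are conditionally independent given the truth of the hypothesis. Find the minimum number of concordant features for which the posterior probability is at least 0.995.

12

Prior odds = 0.047/0.953 = 47/953.
Likelihood ratio per concordant feature = 2.1.
Target odds: 0.995 ÷ 0.005 = 199.
Require 2.1ⁿ ≥ 199 ÷ (47/953) = 189647/47.
2.1¹¹ ≈3502.78 falls short of 189647/47 but 2.1¹² ≈7355.83 reaches it, so n = 12.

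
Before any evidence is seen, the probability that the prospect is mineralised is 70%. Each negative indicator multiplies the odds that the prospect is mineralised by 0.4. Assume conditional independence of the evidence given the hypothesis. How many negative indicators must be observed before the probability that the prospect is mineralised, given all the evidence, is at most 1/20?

5

Prior odds = 0.7/0.3 = 7/3.
Likelihood ratio per negative indicator = 0.4.
Target posterior odds = 0.05/0.95 = 1/19.
Need (7/3) × 0.4ⁿ ≤ 1/19, i.e. 0.4ⁿ ≤ 3/133.
0.4⁴ = 0.0256 is still above 3/133 but 0.4⁵ = 0.01024 is at or below it, so n = 5.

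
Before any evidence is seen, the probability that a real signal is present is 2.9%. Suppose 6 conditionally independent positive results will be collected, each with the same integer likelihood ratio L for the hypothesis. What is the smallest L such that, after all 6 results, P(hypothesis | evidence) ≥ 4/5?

Prior odds = 0.029/0.971 = 29/971.
Target odds = 0.8/0.2 = 4.
Need L⁶ ≥ 4 ÷ (29/971) = 3884/29.
2⁶ = 64 < 3884/29 ≤ 729 = 3⁶, so L = 3.

3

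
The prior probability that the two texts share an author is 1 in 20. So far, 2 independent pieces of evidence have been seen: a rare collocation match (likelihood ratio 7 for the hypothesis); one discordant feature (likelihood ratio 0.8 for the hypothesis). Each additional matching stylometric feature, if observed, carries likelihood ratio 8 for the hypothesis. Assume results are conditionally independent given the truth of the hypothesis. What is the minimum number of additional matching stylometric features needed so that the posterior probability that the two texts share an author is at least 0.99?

3

Prior odds = 0.05/0.95 = 1/19.
Combined Bayes factor of the evidence already in hand = 7 × 0.8 = 5.6.
Odds after that evidence = (1/19) × 5.6 = 28/95.
Target odds = 0.99/0.01 = 99.
Need 8ⁿ ≥ 99 ÷ (28/95) = 9405/28.
8² = 64 falls short of 9405/28 but 8³ = 512 reaches it, so n = 3.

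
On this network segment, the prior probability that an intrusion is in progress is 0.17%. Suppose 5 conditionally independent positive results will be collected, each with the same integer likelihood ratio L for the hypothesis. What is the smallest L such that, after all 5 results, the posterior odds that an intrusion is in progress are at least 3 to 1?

Prior odds = 0.0017/0.9983 = 17/9983.
Target odds = 3.
Need L⁵ ≥ 3 ÷ (17/9983) = 29949/17.
4⁵ = 1024 < 29949/17 ≤ 3125 = 5⁵, so L = 5.

5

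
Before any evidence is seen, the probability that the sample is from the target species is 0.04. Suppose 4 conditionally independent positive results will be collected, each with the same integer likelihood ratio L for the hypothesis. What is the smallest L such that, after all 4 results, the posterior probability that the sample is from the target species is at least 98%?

Prior odds = 0.04/0.96 = 1/24.
Target odds = 0.98/0.02 = 49.
Need L⁴ ≥ 49 ÷ (1/24) = 1176.
5⁴ = 625 < 1176 ≤ 1296 = 6⁴, so L = 6.

6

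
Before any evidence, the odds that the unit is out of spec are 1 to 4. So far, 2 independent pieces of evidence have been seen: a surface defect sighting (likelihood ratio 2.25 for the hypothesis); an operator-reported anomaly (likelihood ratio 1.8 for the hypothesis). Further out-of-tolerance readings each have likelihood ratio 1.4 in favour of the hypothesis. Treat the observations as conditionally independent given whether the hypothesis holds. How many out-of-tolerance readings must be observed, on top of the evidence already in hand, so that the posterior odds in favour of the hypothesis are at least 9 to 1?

7

Prior odds = 0.25.
Combined Bayes factor of the evidence already in hand = 2.25 × 1.8 = 4.05.
Odds after that evidence = 0.25 × 4.05 = 1.0125.
Target odds = 9.
Need 1.4ⁿ ≥ 9 ÷ 1.0125 = 80/9.
1.4⁶ = 117649/15625 falls short of 80/9 but 1.4⁷ = 823543/78125 reaches it, so n = 7.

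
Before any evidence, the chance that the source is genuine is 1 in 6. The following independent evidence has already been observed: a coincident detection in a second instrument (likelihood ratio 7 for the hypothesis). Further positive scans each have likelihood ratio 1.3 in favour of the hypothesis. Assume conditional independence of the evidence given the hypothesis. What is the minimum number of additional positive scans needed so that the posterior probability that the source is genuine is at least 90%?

8

Prior odds = (1/6)/(5/6) = 0.2.
Bayes factor of the evidence already in hand = 7.
Odds after that evidence = 0.2 × 7 = 1.4.
Target odds = 0.9/0.1 = 9.
Need 1.3ⁿ ≥ 9 ÷ 1.4 = 45/7.
1.3⁷ = 62748517/10000000 falls short of 45/7 but 1.3⁸ = 815730721/100000000 reaches it, so n = 8.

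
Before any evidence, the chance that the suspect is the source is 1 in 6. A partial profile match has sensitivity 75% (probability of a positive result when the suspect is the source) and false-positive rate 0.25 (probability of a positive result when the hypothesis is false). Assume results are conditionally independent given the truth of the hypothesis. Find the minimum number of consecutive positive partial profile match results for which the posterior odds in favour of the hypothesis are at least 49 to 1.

Prior odds = (1/6)/(5/6) = 0.2.
Likelihood ratio of a positive result = 0.75/0.25 = 3.
Target odds = 49.
Need 0.2 × 3ⁿ ≥ 49, i.e. 3ⁿ ≥ 245.
3⁵ = 243 falls short of 245 but 3⁶ = 729 reaches it, so n = 6.

6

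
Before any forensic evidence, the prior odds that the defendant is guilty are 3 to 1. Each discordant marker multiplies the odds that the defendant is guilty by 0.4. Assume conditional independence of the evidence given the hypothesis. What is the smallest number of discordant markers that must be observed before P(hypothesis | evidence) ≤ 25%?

Prior odds = 3.
Likelihood ratio per discordant marker = 0.4.
Target odds: 0.25 ÷ 0.75 = 1/3.
Need 3 × 0.4ⁿ ≤ 1/3, i.e. 0.4ⁿ ≤ 1/9.
0.4² = 0.16 is still above 1/9 but 0.4³ = 0.064 is at or below it, so n = 3.

3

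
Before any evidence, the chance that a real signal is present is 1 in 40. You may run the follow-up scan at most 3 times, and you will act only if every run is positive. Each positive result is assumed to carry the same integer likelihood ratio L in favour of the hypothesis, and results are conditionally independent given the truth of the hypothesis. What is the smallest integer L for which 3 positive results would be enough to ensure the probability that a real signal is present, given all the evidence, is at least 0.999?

Prior odds = 0.025/0.975 = 1/39.
Target odds = 0.999/0.001 = 999.
Need L³ ≥ 999 ÷ (1/39) = 38961.
33³ = 35937 < 38961 ≤ 39304 = 34³, so L = 34.

34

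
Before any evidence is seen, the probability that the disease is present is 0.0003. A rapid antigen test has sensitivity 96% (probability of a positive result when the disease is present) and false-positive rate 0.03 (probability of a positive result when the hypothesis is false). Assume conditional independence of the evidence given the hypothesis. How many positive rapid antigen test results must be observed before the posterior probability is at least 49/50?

Prior odds = 0.0003/0.9997 = 3/9997.
Likelihood ratio of a positive result = 0.96/0.03 = 32.
Target posterior odds = 0.98/0.02 = 49.
Require 32ⁿ ≥ 49 ÷ (3/9997) = 489853/3.
32³ = 32768 falls short of 489853/3 but 32⁴ = 1048576 reaches it, so n = 4.

4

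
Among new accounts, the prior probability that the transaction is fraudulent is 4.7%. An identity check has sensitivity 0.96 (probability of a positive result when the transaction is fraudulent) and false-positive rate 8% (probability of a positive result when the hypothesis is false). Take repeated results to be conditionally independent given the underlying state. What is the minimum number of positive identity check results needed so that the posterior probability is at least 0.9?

Prior odds: 0.047 ÷ 0.953 = 47/953.
Likelihood ratio of a positive result = 0.96/0.08 = 12.
Target posterior odds = 0.9/0.1 = 9.
Need (47/953) × 12ⁿ ≥ 9, i.e. 12ⁿ ≥ 8577/47.
12² = 144 falls short of 8577/47 but 12³ = 1728 reaches it, so n = 3.

3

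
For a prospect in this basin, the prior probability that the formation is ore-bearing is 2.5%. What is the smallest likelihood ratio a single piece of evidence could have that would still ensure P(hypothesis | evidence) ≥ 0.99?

Prior odds = 0.025/0.975 = 1/39.
Target odds = 0.99/0.01 = 99.
Required Bayes factor = 99 ÷ (1/39) = 3861.

3861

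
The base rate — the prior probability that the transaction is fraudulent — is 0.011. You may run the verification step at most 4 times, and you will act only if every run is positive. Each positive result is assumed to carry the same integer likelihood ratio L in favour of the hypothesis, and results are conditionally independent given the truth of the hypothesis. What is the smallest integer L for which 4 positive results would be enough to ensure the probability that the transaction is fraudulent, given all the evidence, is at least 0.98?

9

Prior odds = 0.011/0.989 = 11/989.
Target odds = 0.98/0.02 = 49.
Need L⁴ ≥ 49 ÷ (11/989) = 48461/11.
8⁴ = 4096 < 48461/11 ≤ 6561 = 9⁴, so L = 9.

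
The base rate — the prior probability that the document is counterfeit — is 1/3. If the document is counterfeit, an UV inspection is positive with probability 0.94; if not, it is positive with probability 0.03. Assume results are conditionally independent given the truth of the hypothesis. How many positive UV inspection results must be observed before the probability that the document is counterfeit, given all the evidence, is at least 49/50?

2

Prior odds: (1/3) ÷ (2/3) = 0.5.
Likelihood ratio of a positive = 0.94/0.03 = 94/3.
Target odds: 0.98 ÷ 0.02 = 49.
Need 0.5 × (94/3)ⁿ ≥ 49, i.e. (94/3)ⁿ ≥ 98.
(94/3)¹ = 94/3 falls short of 98 but (94/3)² = 8836/9 reaches it, so n = 2.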